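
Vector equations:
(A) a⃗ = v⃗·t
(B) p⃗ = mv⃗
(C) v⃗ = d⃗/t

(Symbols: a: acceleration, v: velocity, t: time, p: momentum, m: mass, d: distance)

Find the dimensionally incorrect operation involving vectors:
(A) a⃗ = v⃗·t

(A) a⃗ = v⃗·t: LHS [L T^-2], RHS [L] ✗ — acceleration is velocity per time; should be v⃗/t
(B) p⃗ = mv⃗: LHS [L M T^-1], RHS [L M T^-1] ✓ — mass (scalar) times velocity (vector)
(C) v⃗ = d⃗/t: LHS [L T^-1], RHS [L T^-1] ✓ — displacement (vector) divided by time (scalar)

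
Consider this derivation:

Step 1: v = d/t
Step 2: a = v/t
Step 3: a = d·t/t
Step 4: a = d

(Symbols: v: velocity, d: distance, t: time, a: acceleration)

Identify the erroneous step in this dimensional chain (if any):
Step 3

Step 1: v = d/t → LHS [L T^-1], RHS [L T^-1] ✓
Step 2: a = v/t → LHS [L T^-2], RHS [L T^-2] ✓
Step 3: a = d·t/t → LHS [L T^-2], RHS [L] ✗

The first dimensional inconsistency appears in step 3: a = d·t/t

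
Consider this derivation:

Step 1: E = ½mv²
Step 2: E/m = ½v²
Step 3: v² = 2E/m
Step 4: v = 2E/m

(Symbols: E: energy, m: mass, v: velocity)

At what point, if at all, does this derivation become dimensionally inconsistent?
Step 4

Step 1: E = ½mv² → LHS [L^2 M T^-2], RHS [L^2 M T^-2] ✓
Step 2: E/m = ½v² → LHS [L^2 T^-2], RHS [L^2 T^-2] ✓
Step 3: v² = 2E/m → LHS [L^2 T^-2], RHS [L^2 T^-2] ✓
Step 4: v = 2E/m → LHS [L T^-1], RHS [L^2 T^-2] ✗

The first dimensional inconsistency appears in step 4: v = 2E/m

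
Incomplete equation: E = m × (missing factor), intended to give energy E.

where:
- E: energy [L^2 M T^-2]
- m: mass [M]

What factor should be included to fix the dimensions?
v² (velocity squared), dimensions [L^2 T^-2]

E has dimensions [L^2 M T^-2] and m has dimensions [M].
The missing factor must have dimensions [L^2 M T^-2] / [M] = [L^2 T^-2], i.e. velocity squared (v²).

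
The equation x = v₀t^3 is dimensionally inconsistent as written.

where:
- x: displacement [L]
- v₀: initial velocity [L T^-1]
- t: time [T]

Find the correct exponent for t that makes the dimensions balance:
The exponent of t should be 1: x = v₀t

The LHS x has dimensions [L]; t has dimensions [T].
As written, the RHS v₀t^3 (exponent 3 on t) has dimensions [L T^2], which does not match.
With exponent 1, the RHS v₀t has dimensions [L], matching the LHS.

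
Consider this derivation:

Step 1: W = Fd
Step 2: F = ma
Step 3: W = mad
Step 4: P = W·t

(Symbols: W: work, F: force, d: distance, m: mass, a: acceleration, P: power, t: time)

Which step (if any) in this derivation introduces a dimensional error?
Step 4

Step 1: W = Fd → LHS [L^2 M T^-2], RHS [L^2 M T^-2] ✓
Step 2: F = ma → LHS [L M T^-2], RHS [L M T^-2] ✓
Step 3: W = mad → LHS [L^2 M T^-2], RHS [L^2 M T^-2] ✓
Step 4: P = W·t → LHS [L^2 M T^-3], RHS [L^2 M T^-1] ✗

The first dimensional inconsistency appears in step 4: P = W·t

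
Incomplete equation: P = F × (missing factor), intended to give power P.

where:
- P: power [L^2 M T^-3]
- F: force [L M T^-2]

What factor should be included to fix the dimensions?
v (velocity), dimensions [L T^-1]

P has dimensions [L^2 M T^-3] and F has dimensions [L M T^-2].
The missing factor must have dimensions [L^2 M T^-3] / [L M T^-2] = [L T^-1], i.e. velocity (v).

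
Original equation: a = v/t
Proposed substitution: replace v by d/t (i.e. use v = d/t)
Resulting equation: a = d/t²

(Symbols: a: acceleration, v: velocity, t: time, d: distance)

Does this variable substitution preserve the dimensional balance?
Yes

[v] = [L T^-1] and [d/t] = [L T^-1]. These match, so the substitution replaces a quantity by one of the same dimensions and the result a = d/t² has LHS [L T^-2] vs RHS [L T^-2] — still consistent.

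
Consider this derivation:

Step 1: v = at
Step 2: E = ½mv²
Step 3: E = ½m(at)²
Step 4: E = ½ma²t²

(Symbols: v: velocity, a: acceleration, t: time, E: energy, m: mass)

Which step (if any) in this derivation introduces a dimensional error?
No step introduces an error — all steps are dimensionally consistent.

Step 1: v = at → LHS [L T^-1], RHS [L T^-1] ✓
Step 2: E = ½mv² → LHS [L^2 M T^-2], RHS [L^2 M T^-2] ✓
Step 3: E = ½m(at)² → LHS [L^2 M T^-2], RHS [L^2 M T^-2] ✓
Step 4: E = ½ma²t² → LHS [L^2 M T^-2], RHS [L^2 M T^-2] ✓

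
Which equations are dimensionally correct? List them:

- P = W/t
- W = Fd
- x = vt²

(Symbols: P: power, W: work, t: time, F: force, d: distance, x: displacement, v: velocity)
Dimensionally correct: P = W/t, W = Fd
Dimensionally incorrect: x = vt²
Ordered (correct first, then incorrect): P = W/t, W = Fd, x = vt²

- P = W/t: LHS [L^2 M T^-3], RHS [L^2 M T^-3] → correct ✓
- W = Fd: LHS [L^2 M T^-2], RHS [L^2 M T^-2] → correct ✓
- x = vt²: LHS [L], RHS [L T] → incorrect ✗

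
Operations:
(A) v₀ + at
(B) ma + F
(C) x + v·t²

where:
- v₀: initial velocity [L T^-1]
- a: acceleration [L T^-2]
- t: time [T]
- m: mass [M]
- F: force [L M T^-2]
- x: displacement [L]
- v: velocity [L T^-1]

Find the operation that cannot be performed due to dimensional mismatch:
(C) x + v·t²

(A) v₀ + at: v₀ [L T^-1] and at [L T^-1] — same dimensions ✓
(B) ma + F: ma [L M T^-2] and F [L M T^-2] — same dimensions ✓
(C) x + v·t²: x [L] and v·t² [L T] — different dimensions cannot be added/subtracted ✗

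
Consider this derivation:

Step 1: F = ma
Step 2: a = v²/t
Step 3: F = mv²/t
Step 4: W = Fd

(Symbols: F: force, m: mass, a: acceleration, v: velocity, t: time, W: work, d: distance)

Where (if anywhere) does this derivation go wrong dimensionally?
Step 2

Step 1: F = ma → LHS [L M T^-2], RHS [L M T^-2] ✓
Step 2: a = v²/t → LHS [L T^-2], RHS [L^2 T^-3] ✗

The first dimensional inconsistency appears in step 2: a = v²/t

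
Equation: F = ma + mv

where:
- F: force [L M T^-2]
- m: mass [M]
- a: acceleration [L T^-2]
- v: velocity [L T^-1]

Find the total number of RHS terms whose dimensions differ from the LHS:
1

LHS F: [L M T^-2]
- ma: [L M T^-2] ✓
- mv: [L M T^-1] ✗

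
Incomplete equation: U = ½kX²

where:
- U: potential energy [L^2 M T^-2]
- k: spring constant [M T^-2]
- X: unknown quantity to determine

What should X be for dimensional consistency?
X = x (displacement), dimensions [L]

U has dimensions [L^2 M T^-2]; the rest of the RHS (½k) has dimensions [M T^-2].
So X² must have dimensions [L^2], i.e. X has dimensions [L] — X = x (displacement).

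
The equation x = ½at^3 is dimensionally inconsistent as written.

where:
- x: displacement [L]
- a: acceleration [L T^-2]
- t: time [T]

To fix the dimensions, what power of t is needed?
The exponent of t should be 2: x = ½at^2

The LHS x has dimensions [L]; t has dimensions [T].
As written, the RHS ½at^3 (exponent 3 on t) has dimensions [L T], which does not match.
With exponent 2, the RHS ½at^2 has dimensions [L], matching the LHS.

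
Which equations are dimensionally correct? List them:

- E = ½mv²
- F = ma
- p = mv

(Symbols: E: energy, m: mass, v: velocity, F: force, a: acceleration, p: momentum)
Dimensionally correct: E = ½mv², F = ma, p = mv
Dimensionally incorrect: none
Ordered (correct first, then incorrect): E = ½mv², F = ma, p = mv

- E = ½mv²: LHS [L^2 M T^-2], RHS [L^2 M T^-2] → correct ✓
- F = ma: LHS [L M T^-2], RHS [L M T^-2] → correct ✓
- p = mv: LHS [L M T^-1], RHS [L M T^-1] → correct ✓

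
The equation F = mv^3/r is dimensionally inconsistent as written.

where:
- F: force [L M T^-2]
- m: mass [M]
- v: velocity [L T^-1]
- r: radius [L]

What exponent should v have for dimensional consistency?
The exponent of v should be 2: F = mv^2/r

The LHS F has dimensions [L M T^-2]; v has dimensions [L T^-1].
As written, the RHS mv^3/r (exponent 3 on v) has dimensions [L^2 M T^-3], which does not match.
With exponent 2, the RHS mv^2/r has dimensions [L M T^-2], matching the LHS.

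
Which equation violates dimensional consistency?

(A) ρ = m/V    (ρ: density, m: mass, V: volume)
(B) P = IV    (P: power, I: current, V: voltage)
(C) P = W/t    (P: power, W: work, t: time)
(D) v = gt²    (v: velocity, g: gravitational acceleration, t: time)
(D) v = gt²

The equation (D) v = gt² is dimensionally incorrect.

LHS (v): [L T^-1]
RHS (gt²): [L] ✗

The dimensions do not match. The other three equations balance.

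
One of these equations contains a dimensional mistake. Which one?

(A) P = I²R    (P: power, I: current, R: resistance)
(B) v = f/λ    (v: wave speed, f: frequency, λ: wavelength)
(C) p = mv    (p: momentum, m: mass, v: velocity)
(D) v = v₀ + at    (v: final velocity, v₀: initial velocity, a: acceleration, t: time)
(B) v = f/λ

The equation (B) v = f/λ is dimensionally incorrect.

LHS (v): [L T^-1]
RHS (f/λ): [L^-1 T^-1] ✗

The dimensions do not match. The other three equations balance.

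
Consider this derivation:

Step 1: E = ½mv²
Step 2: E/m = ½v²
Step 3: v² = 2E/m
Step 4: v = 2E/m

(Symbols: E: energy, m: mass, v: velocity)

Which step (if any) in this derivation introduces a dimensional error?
Step 4

Step 1: E = ½mv² → LHS [L^2 M T^-2], RHS [L^2 M T^-2] ✓
Step 2: E/m = ½v² → LHS [L^2 T^-2], RHS [L^2 T^-2] ✓
Step 3: v² = 2E/m → LHS [L^2 T^-2], RHS [L^2 T^-2] ✓
Step 4: v = 2E/m → LHS [L T^-1], RHS [L^2 T^-2] ✗

The first dimensional inconsistency appears in step 4: v = 2E/m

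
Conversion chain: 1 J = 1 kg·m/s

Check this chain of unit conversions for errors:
The chain is incorrect (it contains an error).

Incorrect: Joule is kg·m²/s², not kg·m/s (that is momentum)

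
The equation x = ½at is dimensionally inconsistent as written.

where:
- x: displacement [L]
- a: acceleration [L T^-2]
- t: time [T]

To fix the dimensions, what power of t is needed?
The exponent of t should be 2: x = ½at^2

The LHS x has dimensions [L]; t has dimensions [T].
As written, the RHS ½at (exponent 1 on t) has dimensions [L T^-1], which does not match.
With exponent 2, the RHS ½at^2 has dimensions [L], matching the LHS.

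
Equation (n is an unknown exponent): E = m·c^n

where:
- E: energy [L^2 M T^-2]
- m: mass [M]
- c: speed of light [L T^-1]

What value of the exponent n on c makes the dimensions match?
n = 2

E has dimensions [L^2 M T^-2]; c has dimensions [L T^-1].
The rest of the RHS has dimensions [M], so c^n must supply [L^2 T^-2].
With n = 2: m·c^2 has dimensions [L^2 M T^-2], matching the LHS ✓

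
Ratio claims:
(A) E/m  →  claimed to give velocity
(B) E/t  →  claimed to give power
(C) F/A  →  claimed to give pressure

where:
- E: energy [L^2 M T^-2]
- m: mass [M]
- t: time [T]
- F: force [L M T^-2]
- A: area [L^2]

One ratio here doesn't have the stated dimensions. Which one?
(A) E/m does not give velocity

(A) E/m: [L^2 T^-2] ≠ velocity [L T^-1] ✗
(B) E/t: [L^2 M T^-3] = power [L^2 M T^-3] ✓
(C) F/A: [L^-1 M T^-2] = pressure [L^-1 M T^-2] ✓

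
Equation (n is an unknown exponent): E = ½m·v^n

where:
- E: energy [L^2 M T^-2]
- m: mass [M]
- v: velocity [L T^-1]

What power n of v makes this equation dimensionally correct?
n = 2

E has dimensions [L^2 M T^-2]; v has dimensions [L T^-1].
The rest of the RHS has dimensions [M], so v^n must supply [L^2 T^-2].
With n = 2: ½m·v^2 has dimensions [L^2 M T^-2], matching the LHS ✓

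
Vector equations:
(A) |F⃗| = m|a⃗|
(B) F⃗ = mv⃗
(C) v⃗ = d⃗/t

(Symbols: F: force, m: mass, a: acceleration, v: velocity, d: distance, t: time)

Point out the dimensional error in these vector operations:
(B) F⃗ = mv⃗

(A) |F⃗| = m|a⃗|: LHS [L M T^-2], RHS [L M T^-2] ✓ — magnitudes of vectors are scalars
(B) F⃗ = mv⃗: LHS [L M T^-2], RHS [L M T^-1] ✗ — mass times velocity is momentum, not force; should be ma⃗
(C) v⃗ = d⃗/t: LHS [L T^-1], RHS [L T^-1] ✓ — displacement (vector) divided by time (scalar)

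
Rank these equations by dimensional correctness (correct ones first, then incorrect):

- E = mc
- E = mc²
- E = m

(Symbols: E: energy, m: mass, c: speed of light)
Dimensionally correct: E = mc²
Dimensionally incorrect: E = mc, E = m
Ordered (correct first, then incorrect): E = mc², E = mc, E = m

- E = mc: LHS [L^2 M T^-2], RHS [L M T^-1] → incorrect ✗
- E = mc²: LHS [L^2 M T^-2], RHS [L^2 M T^-2] → correct ✓
- E = m: LHS [L^2 M T^-2], RHS [M] → incorrect ✗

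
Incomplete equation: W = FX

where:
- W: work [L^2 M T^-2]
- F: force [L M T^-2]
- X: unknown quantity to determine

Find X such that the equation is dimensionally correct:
X = d (distance), dimensions [L]

W has dimensions [L^2 M T^-2]; the rest of the RHS (F) has dimensions [L M T^-2].
So X must have dimensions [L] — X = d (distance).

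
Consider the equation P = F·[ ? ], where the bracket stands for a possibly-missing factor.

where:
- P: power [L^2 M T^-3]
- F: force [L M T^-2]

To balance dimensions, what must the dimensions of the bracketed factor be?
[L T^-1] — velocity (e.g. v)

P has dimensions [L^2 M T^-3]; F has dimensions [L M T^-2].
The bracketed factor must supply [L^2 M T^-3] / [L M T^-2] = [L T^-1].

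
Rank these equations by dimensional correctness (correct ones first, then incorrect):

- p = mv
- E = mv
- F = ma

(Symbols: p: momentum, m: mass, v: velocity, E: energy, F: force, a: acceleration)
Dimensionally correct: p = mv, F = ma
Dimensionally incorrect: E = mv
Ordered (correct first, then incorrect): p = mv, F = ma, E = mv

- p = mv: LHS [L M T^-1], RHS [L M T^-1] → correct ✓
- E = mv: LHS [L^2 M T^-2], RHS [L M T^-1] → incorrect ✗
- F = ma: LHS [L M T^-2], RHS [L M T^-2] → correct ✓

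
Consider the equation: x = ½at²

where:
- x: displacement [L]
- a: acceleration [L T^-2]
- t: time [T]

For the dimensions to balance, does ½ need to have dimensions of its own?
No

x has dimensions [L] and at² already has dimensions [L], so the equation balances without ½ contributing any dimensions. ½ is a pure (dimensionless) number; changing or removing it would not affect dimensional consistency.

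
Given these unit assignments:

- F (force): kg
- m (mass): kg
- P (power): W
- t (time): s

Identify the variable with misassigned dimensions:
F

The variable F (force) should have units N, not kg.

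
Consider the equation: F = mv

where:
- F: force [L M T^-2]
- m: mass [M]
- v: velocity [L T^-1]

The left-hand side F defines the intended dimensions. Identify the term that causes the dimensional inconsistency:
The right-hand side term mv

F has dimensions [L M T^-2], but mv has dimensions [L M T^-1], so the term mv is dimensionally wrong for F.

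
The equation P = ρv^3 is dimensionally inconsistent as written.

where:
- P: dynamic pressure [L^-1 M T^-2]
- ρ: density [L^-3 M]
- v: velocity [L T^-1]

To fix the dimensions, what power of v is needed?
The exponent of v should be 2: P = ρv^2

The LHS P has dimensions [L^-1 M T^-2]; v has dimensions [L T^-1].
As written, the RHS ρv^3 (exponent 3 on v) has dimensions [M T^-3], which does not match.
With exponent 2, the RHS ρv^2 has dimensions [L^-1 M T^-2], matching the LHS.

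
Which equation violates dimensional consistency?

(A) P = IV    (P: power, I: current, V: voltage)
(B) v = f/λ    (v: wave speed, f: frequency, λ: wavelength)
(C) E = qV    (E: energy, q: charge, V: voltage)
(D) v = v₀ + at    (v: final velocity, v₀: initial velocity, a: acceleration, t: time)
(B) v = f/λ

The equation (B) v = f/λ is dimensionally incorrect.

LHS (v): [L T^-1]
RHS (f/λ): [L^-1 T^-1] ✗

The dimensions do not match. The other three equations balance.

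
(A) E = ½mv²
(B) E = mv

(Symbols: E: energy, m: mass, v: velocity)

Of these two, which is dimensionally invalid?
(B)

(A) E = ½mv²: LHS [L^2 M T^-2], RHS [L^2 M T^-2] ✓
(B) E = mv: LHS [L^2 M T^-2], RHS [L M T^-1] ✗

Expression (B) E = mv is dimensionally incorrect.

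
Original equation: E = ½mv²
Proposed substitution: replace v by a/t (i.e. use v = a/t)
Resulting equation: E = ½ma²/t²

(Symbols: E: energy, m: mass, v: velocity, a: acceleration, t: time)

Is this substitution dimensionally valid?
No

[v] = [L T^-1] and [a/t] = [L T^-3]. These differ, so the substitution replaces a quantity by one of different dimensions and the result E = ½ma²/t² has LHS [L^2 M T^-2] vs RHS [L^2 M T^-6] — inconsistent.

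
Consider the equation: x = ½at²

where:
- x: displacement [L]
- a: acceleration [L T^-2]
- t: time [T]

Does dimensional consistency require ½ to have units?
No

x has dimensions [L] and at² already has dimensions [L], so the equation balances without ½ contributing any dimensions. ½ is a pure (dimensionless) number; changing or removing it would not affect dimensional consistency.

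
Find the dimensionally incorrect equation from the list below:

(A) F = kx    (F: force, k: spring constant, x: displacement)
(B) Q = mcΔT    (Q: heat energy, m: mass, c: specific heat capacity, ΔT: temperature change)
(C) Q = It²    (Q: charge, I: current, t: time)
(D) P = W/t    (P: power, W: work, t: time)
(C) Q = It²

The equation (C) Q = It² is dimensionally incorrect.

LHS (Q): [I T]
RHS (It²): [I T^2] ✗

The dimensions do not match. The other three equations balance.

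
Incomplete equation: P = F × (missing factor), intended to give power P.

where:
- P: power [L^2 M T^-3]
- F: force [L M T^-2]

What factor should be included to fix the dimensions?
v (velocity), dimensions [L T^-1]

P has dimensions [L^2 M T^-3] and F has dimensions [L M T^-2].
The missing factor must have dimensions [L^2 M T^-3] / [L M T^-2] = [L T^-1], i.e. velocity (v).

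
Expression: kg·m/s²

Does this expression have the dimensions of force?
Yes

The expression kg·m/s² has dimensions [L M T^-2], which is exactly force [L M T^-2].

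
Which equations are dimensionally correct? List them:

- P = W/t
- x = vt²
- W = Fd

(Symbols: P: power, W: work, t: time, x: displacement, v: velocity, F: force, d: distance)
Dimensionally correct: P = W/t, W = Fd
Dimensionally incorrect: x = vt²
Ordered (correct first, then incorrect): P = W/t, W = Fd, x = vt²

- P = W/t: LHS [L^2 M T^-3], RHS [L^2 M T^-3] → correct ✓
- x = vt²: LHS [L], RHS [L T] → incorrect ✗
- W = Fd: LHS [L^2 M T^-2], RHS [L^2 M T^-2] → correct ✓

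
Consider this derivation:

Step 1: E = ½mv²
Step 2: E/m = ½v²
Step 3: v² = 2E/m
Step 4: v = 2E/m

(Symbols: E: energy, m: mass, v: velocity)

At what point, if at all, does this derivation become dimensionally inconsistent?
Step 4

Step 1: E = ½mv² → LHS [L^2 M T^-2], RHS [L^2 M T^-2] ✓
Step 2: E/m = ½v² → LHS [L^2 T^-2], RHS [L^2 T^-2] ✓
Step 3: v² = 2E/m → LHS [L^2 T^-2], RHS [L^2 T^-2] ✓
Step 4: v = 2E/m → LHS [L T^-1], RHS [L^2 T^-2] ✗

The first dimensional inconsistency appears in step 4: v = 2E/m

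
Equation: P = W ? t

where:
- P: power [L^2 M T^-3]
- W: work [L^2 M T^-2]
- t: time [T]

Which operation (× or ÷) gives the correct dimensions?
division (÷): P = W ÷ t

P [L^2 M T^-3]; W [L^2 M T^-2]; t [T].
W × t → [L^2 M T^-1] ✗
W ÷ t → [L^2 M T^-3] ✓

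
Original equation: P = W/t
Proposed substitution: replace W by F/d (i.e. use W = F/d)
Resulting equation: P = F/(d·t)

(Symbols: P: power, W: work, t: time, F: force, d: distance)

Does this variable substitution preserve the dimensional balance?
No

[W] = [L^2 M T^-2] and [F/d] = [M T^-2]. These differ, so the substitution replaces a quantity by one of different dimensions and the result P = F/(d·t) has LHS [L^2 M T^-3] vs RHS [M T^-3] — inconsistent.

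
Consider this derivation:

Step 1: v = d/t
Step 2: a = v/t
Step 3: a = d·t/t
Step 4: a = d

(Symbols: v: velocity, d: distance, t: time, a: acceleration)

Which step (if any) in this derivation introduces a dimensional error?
Step 3

Step 1: v = d/t → LHS [L T^-1], RHS [L T^-1] ✓
Step 2: a = v/t → LHS [L T^-2], RHS [L T^-2] ✓
Step 3: a = d·t/t → LHS [L T^-2], RHS [L] ✗

The first dimensional inconsistency appears in step 3: a = d·t/t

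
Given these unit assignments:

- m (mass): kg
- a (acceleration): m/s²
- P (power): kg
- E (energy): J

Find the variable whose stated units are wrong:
P

The variable P (power) should have units W, not kg.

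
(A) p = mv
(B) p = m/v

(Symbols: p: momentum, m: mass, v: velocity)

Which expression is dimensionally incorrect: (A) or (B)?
(B)

(A) p = mv: LHS [L M T^-1], RHS [L M T^-1] ✓
(B) p = m/v: LHS [L M T^-1], RHS [L^-1 M T] ✗

Expression (B) p = m/v is dimensionally incorrect.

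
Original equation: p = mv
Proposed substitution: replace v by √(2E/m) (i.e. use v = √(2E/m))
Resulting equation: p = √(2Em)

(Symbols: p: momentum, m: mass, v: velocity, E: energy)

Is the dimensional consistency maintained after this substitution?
Yes

[v] = [L T^-1] and [√(2E/m)] = [L T^-1]. These match, so the substitution replaces a quantity by one of the same dimensions and the result p = √(2Em) has LHS [L M T^-1] vs RHS [L M T^-1] — still consistent.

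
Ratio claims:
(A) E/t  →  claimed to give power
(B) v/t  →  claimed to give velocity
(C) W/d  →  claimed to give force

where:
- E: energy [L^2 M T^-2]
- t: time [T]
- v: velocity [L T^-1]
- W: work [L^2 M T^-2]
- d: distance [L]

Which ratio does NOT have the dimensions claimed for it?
(B) v/t does not give velocity

(A) E/t: [L^2 M T^-3] = power [L^2 M T^-3] ✓
(B) v/t: [L T^-2] ≠ velocity [L T^-1] ✗
(C) W/d: [L M T^-2] = force [L M T^-2] ✓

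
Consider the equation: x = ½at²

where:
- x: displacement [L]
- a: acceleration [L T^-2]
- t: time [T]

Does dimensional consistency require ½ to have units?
No

x has dimensions [L] and at² already has dimensions [L], so the equation balances without ½ contributing any dimensions. ½ is a pure (dimensionless) number; changing or removing it would not affect dimensional consistency.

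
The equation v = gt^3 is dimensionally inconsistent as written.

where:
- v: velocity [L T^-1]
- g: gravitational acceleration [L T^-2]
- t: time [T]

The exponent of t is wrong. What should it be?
The exponent of t should be 1: v = gt

The LHS v has dimensions [L T^-1]; t has dimensions [T].
As written, the RHS gt^3 (exponent 3 on t) has dimensions [L T], which does not match.
With exponent 1, the RHS gt has dimensions [L T^-1], matching the LHS.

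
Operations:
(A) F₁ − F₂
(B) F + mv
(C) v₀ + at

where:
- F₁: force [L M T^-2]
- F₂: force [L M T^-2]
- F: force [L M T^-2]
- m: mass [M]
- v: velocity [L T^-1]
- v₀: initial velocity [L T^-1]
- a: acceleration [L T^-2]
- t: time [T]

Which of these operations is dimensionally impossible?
(B) F + mv

(A) F₁ − F₂: F₁ [L M T^-2] and F₂ [L M T^-2] — same dimensions ✓
(B) F + mv: F [L M T^-2] and mv [L M T^-1] — different dimensions cannot be added/subtracted ✗
(C) v₀ + at: v₀ [L T^-1] and at [L T^-1] — same dimensions ✓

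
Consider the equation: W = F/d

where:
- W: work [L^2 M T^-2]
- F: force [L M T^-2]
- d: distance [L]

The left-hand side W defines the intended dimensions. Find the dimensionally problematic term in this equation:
The right-hand side term F/d

W has dimensions [L^2 M T^-2], but F/d has dimensions [M T^-2], so the term F/d is dimensionally wrong for W.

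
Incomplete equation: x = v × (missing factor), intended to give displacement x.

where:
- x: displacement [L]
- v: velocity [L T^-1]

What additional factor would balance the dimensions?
t (time), dimensions [T]

x has dimensions [L] and v has dimensions [L T^-1].
The missing factor must have dimensions [L] / [L T^-1] = [T], i.e. time (t).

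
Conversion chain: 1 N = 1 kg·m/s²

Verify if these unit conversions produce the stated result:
The chain is correct (no errors).

Correct: Newton is defined as kg·m/s²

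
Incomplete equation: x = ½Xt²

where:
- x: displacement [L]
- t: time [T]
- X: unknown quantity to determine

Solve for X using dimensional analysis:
X = a (acceleration), dimensions [L T^-2]

x has dimensions [L]; the rest of the RHS (½ t²) has dimensions [T^2].
So X must have dimensions [L T^-2] — X = a (acceleration).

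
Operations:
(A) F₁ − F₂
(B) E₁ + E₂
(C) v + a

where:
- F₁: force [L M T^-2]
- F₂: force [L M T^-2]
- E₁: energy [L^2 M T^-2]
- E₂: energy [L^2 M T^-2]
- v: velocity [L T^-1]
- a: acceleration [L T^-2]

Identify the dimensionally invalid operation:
(C) v + a

(A) F₁ − F₂: F₁ [L M T^-2] and F₂ [L M T^-2] — same dimensions ✓
(B) E₁ + E₂: E₁ [L^2 M T^-2] and E₂ [L^2 M T^-2] — same dimensions ✓
(C) v + a: v [L T^-1] and a [L T^-2] — different dimensions cannot be added/subtracted ✗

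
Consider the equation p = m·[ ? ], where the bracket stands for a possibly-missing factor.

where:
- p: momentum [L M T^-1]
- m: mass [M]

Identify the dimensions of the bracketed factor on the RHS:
[L T^-1] — velocity (e.g. v)

p has dimensions [L M T^-1]; m has dimensions [M].
The bracketed factor must supply [L M T^-1] / [M] = [L T^-1].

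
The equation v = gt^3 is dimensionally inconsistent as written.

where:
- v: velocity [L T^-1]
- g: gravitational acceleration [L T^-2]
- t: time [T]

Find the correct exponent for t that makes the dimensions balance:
The exponent of t should be 1: v = gt

The LHS v has dimensions [L T^-1]; t has dimensions [T].
As written, the RHS gt^3 (exponent 3 on t) has dimensions [L T], which does not match.
With exponent 1, the RHS gt has dimensions [L T^-1], matching the LHS.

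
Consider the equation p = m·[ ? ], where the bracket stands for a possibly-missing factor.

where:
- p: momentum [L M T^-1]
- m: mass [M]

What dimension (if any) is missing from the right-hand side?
[L T^-1] — velocity (e.g. v)

p has dimensions [L M T^-1]; m has dimensions [M].
The bracketed factor must supply [L M T^-1] / [M] = [L T^-1].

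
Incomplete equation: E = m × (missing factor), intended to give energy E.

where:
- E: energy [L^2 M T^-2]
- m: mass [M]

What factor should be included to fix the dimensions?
v² (velocity squared), dimensions [L^2 T^-2]

E has dimensions [L^2 M T^-2] and m has dimensions [M].
The missing factor must have dimensions [L^2 M T^-2] / [M] = [L^2 T^-2], i.e. velocity squared (v²).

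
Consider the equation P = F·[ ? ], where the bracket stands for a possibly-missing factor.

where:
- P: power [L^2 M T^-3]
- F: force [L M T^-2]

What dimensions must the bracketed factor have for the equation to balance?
[L T^-1] — velocity (e.g. v)

P has dimensions [L^2 M T^-3]; F has dimensions [L M T^-2].
The bracketed factor must supply [L^2 M T^-3] / [L M T^-2] = [L T^-1].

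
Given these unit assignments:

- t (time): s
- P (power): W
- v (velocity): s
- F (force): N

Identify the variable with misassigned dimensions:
v

The variable v (velocity) should have units m/s, not s.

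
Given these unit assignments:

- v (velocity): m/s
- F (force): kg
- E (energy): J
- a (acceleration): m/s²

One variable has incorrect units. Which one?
F

The variable F (force) should have units N, not kg.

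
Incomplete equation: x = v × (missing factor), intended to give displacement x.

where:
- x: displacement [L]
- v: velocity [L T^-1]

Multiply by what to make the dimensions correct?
t (time), dimensions [T]

x has dimensions [L] and v has dimensions [L T^-1].
The missing factor must have dimensions [L] / [L T^-1] = [T], i.e. time (t).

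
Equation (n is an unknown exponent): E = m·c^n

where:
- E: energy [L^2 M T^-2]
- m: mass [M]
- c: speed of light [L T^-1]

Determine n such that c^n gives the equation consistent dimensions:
n = 2

E has dimensions [L^2 M T^-2]; c has dimensions [L T^-1].
The rest of the RHS has dimensions [M], so c^n must supply [L^2 T^-2].
With n = 2: m·c^2 has dimensions [L^2 M T^-2], matching the LHS ✓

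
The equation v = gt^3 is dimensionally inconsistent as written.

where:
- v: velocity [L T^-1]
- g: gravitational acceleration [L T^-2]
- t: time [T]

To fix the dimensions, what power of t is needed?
The exponent of t should be 1: v = gt

The LHS v has dimensions [L T^-1]; t has dimensions [T].
As written, the RHS gt^3 (exponent 3 on t) has dimensions [L T], which does not match.
With exponent 1, the RHS gt has dimensions [L T^-1], matching the LHS.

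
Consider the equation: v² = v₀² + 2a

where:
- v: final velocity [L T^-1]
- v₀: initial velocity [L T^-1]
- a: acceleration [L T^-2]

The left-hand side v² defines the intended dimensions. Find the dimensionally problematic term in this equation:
The term 2a

Checking each RHS term against the LHS:
- v₀²: [L^2 T^-2] — matches v² [L^2 T^-2] ✓
- 2a: [L T^-2] — does NOT match v² [L^2 T^-2] ✗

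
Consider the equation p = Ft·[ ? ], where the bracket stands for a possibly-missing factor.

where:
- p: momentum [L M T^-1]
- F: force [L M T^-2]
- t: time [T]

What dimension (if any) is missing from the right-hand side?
Nothing is missing — the bracketed factor must be dimensionless.

p has dimensions [L M T^-1] and Ft already has dimensions [L M T^-1], so p = Ft is dimensionally complete.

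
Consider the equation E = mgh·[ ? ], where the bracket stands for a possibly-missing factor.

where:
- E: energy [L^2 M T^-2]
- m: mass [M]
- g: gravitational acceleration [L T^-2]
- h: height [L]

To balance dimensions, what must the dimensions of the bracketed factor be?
Nothing is missing — the bracketed factor must be dimensionless.

E has dimensions [L^2 M T^-2] and mgh already has dimensions [L^2 M T^-2], so E = mgh is dimensionally complete.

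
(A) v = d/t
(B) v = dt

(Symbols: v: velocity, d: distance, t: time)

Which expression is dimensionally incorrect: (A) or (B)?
(B)

(A) v = d/t: LHS [L T^-1], RHS [L T^-1] ✓
(B) v = dt: LHS [L T^-1], RHS [L T] ✗

Expression (B) v = dt is dimensionally incorrect.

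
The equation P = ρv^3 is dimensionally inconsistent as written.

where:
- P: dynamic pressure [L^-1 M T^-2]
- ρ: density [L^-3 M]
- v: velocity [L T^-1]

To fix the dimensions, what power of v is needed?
The exponent of v should be 2: P = ρv^2

The LHS P has dimensions [L^-1 M T^-2]; v has dimensions [L T^-1].
As written, the RHS ρv^3 (exponent 3 on v) has dimensions [M T^-3], which does not match.
With exponent 2, the RHS ρv^2 has dimensions [L^-1 M T^-2], matching the LHS.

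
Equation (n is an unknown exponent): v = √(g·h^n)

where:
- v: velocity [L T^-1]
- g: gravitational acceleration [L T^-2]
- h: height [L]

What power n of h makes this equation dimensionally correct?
n = 1

v has dimensions [L T^-1]; h has dimensions [L].
With n = 1: √(g·h^1) has dimensions [L T^-1], matching the LHS ✓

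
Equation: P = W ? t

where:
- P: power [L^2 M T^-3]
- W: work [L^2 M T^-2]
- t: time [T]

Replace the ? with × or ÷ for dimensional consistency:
division (÷): P = W ÷ t

P [L^2 M T^-3]; W [L^2 M T^-2]; t [T].
W × t → [L^2 M T^-1] ✗
W ÷ t → [L^2 M T^-3] ✓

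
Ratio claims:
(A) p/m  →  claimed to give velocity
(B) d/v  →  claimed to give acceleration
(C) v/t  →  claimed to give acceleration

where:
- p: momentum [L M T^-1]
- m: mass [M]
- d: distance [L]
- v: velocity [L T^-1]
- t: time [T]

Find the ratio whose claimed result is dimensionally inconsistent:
(B) d/v does not give acceleration

(A) p/m: [L T^-1] = velocity [L T^-1] ✓
(B) d/v: [T] ≠ acceleration [L T^-2] ✗
(C) v/t: [L T^-2] = acceleration [L T^-2] ✓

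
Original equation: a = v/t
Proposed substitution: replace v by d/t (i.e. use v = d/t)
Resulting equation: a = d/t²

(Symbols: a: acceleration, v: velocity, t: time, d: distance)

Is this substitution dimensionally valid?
Yes

[v] = [L T^-1] and [d/t] = [L T^-1]. These match, so the substitution replaces a quantity by one of the same dimensions and the result a = d/t² has LHS [L T^-2] vs RHS [L T^-2] — still consistent.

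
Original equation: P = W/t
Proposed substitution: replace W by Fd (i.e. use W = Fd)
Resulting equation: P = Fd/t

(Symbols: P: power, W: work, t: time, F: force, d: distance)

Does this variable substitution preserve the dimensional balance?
Yes

[W] = [L^2 M T^-2] and [Fd] = [L^2 M T^-2]. These match, so the substitution replaces a quantity by one of the same dimensions and the result P = Fd/t has LHS [L^2 M T^-3] vs RHS [L^2 M T^-3] — still consistent.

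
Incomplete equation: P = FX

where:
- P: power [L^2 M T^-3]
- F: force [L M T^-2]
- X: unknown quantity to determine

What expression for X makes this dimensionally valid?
X = v (velocity), dimensions [L T^-1]

P has dimensions [L^2 M T^-3]; the rest of the RHS (F) has dimensions [L M T^-2].
So X must have dimensions [L T^-1] — X = v (velocity).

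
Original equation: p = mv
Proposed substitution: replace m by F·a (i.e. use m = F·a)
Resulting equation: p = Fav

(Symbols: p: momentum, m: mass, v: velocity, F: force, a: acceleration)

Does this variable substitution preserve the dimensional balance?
No

[m] = [M] and [F·a] = [L^2 M T^-4]. These differ, so the substitution replaces a quantity by one of different dimensions and the result p = Fav has LHS [L M T^-1] vs RHS [L^3 M T^-5] — inconsistent.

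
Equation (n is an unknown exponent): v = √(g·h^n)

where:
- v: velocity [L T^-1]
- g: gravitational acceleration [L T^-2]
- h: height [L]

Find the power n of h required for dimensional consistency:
n = 1

v has dimensions [L T^-1]; h has dimensions [L].
With n = 1: √(g·h^1) has dimensions [L T^-1], matching the LHS ✓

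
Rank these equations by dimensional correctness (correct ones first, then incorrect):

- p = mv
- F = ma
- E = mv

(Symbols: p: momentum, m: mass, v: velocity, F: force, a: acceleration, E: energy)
Dimensionally correct: p = mv, F = ma
Dimensionally incorrect: E = mv
Ordered (correct first, then incorrect): p = mv, F = ma, E = mv

- p = mv: LHS [L M T^-1], RHS [L M T^-1] → correct ✓
- F = ma: LHS [L M T^-2], RHS [L M T^-2] → correct ✓
- E = mv: LHS [L^2 M T^-2], RHS [L M T^-1] → incorrect ✗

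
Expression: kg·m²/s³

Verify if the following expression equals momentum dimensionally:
No

The expression kg·m²/s³ has dimensions [L^2 M T^-3], but momentum has dimensions [L M T^-1].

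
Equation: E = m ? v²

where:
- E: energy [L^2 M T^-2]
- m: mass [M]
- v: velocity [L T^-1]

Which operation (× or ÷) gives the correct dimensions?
multiplication (×): E = m × v²

E [L^2 M T^-2]; m [M]; v² [L^2 T^-2].
m × v² → [L^2 M T^-2] ✓
m ÷ v² → [L^-2 M T^2] ✗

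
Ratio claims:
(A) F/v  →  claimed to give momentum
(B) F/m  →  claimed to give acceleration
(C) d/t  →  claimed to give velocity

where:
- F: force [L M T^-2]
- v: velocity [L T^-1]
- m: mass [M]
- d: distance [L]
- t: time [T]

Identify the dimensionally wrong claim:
(A) F/v does not give momentum

(A) F/v: [M T^-1] ≠ momentum [L M T^-1] ✗
(B) F/m: [L T^-2] = acceleration [L T^-2] ✓
(C) d/t: [L T^-1] = velocity [L T^-1] ✓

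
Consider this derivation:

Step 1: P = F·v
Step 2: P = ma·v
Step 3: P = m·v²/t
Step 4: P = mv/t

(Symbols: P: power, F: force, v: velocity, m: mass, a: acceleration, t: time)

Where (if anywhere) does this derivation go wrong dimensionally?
Step 4

Step 1: P = F·v → LHS [L^2 M T^-3], RHS [L^2 M T^-3] ✓
Step 2: P = ma·v → LHS [L^2 M T^-3], RHS [L^2 M T^-3] ✓
Step 3: P = m·v²/t → LHS [L^2 M T^-3], RHS [L^2 M T^-3] ✓
Step 4: P = mv/t → LHS [L^2 M T^-3], RHS [L M T^-2] ✗

The first dimensional inconsistency appears in step 4: P = mv/t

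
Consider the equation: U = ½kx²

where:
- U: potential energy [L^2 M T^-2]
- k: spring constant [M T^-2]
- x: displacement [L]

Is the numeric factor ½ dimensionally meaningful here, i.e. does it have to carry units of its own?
No

U has dimensions [L^2 M T^-2] and kx² already has dimensions [L^2 M T^-2], so the equation balances without ½ contributing any dimensions. ½ is a pure (dimensionless) number; changing or removing it would not affect dimensional consistency.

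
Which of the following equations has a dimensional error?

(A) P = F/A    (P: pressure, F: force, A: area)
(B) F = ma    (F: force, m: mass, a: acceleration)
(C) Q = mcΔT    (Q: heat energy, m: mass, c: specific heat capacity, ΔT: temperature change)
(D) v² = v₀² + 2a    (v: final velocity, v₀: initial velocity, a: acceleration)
(D) v² = v₀² + 2a

The equation (D) v² = v₀² + 2a is dimensionally incorrect.

LHS (v²): [L^2 T^-2]
RHS terms:
  - v₀²: [L^2 T^-2] ✓
  - 2a: [L T^-2] ✗ (does not match LHS)

The dimensions do not match. The other three equations balance.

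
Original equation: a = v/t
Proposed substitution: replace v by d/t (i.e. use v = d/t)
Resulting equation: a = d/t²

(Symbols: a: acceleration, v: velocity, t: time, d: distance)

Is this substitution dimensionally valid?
Yes

[v] = [L T^-1] and [d/t] = [L T^-1]. These match, so the substitution replaces a quantity by one of the same dimensions and the result a = d/t² has LHS [L T^-2] vs RHS [L T^-2] — still consistent.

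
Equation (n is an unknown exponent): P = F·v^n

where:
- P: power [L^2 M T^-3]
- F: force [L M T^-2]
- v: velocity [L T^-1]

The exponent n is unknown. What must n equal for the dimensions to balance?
n = 1

P has dimensions [L^2 M T^-3]; v has dimensions [L T^-1].
The rest of the RHS has dimensions [L M T^-2], so v^n must supply [L T^-1].
With n = 1: F·v^1 has dimensions [L^2 M T^-3], matching the LHS ✓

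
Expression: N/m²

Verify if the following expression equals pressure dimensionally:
Yes

The expression N/m² has dimensions [L^-1 M T^-2], which is exactly pressure [L^-1 M T^-2].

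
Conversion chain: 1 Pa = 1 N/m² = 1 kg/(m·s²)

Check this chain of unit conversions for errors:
The chain is correct (no errors).

Correct: Pascal is Newton per square meter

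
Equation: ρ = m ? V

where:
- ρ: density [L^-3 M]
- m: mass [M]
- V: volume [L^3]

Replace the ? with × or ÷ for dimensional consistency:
division (÷): ρ = m ÷ V

ρ [L^-3 M]; m [M]; V [L^3].
m × V → [L^3 M] ✗
m ÷ V → [L^-3 M] ✓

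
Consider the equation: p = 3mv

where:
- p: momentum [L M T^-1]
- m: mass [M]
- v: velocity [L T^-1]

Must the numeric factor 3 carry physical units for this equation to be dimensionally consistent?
No

p has dimensions [L M T^-1] and mv already has dimensions [L M T^-1], so the equation balances without 3 contributing any dimensions. 3 is a pure (dimensionless) number; changing or removing it would not affect dimensional consistency.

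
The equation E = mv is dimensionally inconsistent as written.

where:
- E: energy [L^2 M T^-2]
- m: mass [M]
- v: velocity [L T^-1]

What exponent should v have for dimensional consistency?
The exponent of v should be 2: E = mv^2

The LHS E has dimensions [L^2 M T^-2]; v has dimensions [L T^-1].
As written, the RHS mv (exponent 1 on v) has dimensions [L M T^-1], which does not match.
With exponent 2, the RHS mv^2 has dimensions [L^2 M T^-2], matching the LHS.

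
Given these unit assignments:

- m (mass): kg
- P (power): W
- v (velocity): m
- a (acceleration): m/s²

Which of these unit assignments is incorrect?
v

The variable v (velocity) should have units m/s, not m.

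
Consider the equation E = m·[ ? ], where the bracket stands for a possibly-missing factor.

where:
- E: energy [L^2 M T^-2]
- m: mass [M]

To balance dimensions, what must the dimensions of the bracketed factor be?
[L^2 T^-2] — velocity squared (e.g. v²)

E has dimensions [L^2 M T^-2]; m has dimensions [M].
The bracketed factor must supply [L^2 M T^-2] / [M] = [L^2 T^-2].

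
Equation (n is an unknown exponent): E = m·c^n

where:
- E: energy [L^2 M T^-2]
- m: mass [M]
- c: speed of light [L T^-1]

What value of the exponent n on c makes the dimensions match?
n = 2

E has dimensions [L^2 M T^-2]; c has dimensions [L T^-1].
The rest of the RHS has dimensions [M], so c^n must supply [L^2 T^-2].
With n = 2: m·c^2 has dimensions [L^2 M T^-2], matching the LHS ✓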